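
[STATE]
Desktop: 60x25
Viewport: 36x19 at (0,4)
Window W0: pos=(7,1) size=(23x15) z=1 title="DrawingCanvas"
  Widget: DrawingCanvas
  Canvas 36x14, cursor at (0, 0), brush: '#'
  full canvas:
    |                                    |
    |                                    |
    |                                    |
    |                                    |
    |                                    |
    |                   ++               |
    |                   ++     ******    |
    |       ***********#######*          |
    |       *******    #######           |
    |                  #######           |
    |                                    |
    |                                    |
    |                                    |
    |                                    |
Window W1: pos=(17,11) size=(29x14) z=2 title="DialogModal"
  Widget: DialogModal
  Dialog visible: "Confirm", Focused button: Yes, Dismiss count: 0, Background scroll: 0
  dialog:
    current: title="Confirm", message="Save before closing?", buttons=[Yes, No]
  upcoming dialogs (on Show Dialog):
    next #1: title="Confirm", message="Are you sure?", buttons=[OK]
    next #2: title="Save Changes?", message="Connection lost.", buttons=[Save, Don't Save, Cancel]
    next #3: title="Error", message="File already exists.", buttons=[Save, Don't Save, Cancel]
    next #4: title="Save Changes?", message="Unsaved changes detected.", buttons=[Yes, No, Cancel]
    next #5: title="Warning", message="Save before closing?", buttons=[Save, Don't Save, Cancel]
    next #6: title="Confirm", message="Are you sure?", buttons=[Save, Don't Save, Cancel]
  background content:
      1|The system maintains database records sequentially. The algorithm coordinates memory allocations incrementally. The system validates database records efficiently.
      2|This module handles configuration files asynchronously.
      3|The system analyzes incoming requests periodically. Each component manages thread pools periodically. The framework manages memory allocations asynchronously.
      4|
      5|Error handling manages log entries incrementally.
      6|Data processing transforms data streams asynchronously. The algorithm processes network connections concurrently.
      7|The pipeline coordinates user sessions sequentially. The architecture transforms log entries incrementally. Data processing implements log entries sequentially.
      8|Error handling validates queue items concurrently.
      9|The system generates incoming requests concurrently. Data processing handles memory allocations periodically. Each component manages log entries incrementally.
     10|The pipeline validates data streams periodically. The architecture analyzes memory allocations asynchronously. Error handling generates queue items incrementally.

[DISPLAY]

       ┃+                    ┃      
       ┃                     ┃      
       ┃                     ┃      
       ┃                     ┃      
       ┃                     ┃      
       ┃                   ++┃      
       ┃                   ++┃      
       ┃       **┏━━━━━━━━━━━━━━━━━━
       ┃       **┃ DialogModal      
       ┃         ┠──────────────────
       ┃         ┃The system maintai
       ┗━━━━━━━━━┃This module handle
                 ┃Th┌───────────────
                 ┃  │       Confirm 
                 ┃Er│ Save before cl
                 ┃Da│      [Yes]  No
                 ┃Th└───────────────
                 ┃Error handling val
                 ┃The system generat


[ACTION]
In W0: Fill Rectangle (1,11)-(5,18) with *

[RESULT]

       ┃+                    ┃      
       ┃           ********  ┃      
       ┃           ********  ┃      
       ┃           ********  ┃      
       ┃           ********  ┃      
       ┃           ********++┃      
       ┃                   ++┃      
       ┃       **┏━━━━━━━━━━━━━━━━━━
       ┃       **┃ DialogModal      
       ┃         ┠──────────────────
       ┃         ┃The system maintai
       ┗━━━━━━━━━┃This module handle
                 ┃Th┌───────────────
                 ┃  │       Confirm 
                 ┃Er│ Save before cl
                 ┃Da│      [Yes]  No
                 ┃Th└───────────────
                 ┃Error handling val
                 ┃The system generat


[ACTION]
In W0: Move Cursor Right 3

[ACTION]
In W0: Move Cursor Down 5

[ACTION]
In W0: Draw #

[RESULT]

       ┃                     ┃      
       ┃           ********  ┃      
       ┃           ********  ┃      
       ┃           ********  ┃      
       ┃           ********  ┃      
       ┃   #       ********++┃      
       ┃                   ++┃      
       ┃       **┏━━━━━━━━━━━━━━━━━━
       ┃       **┃ DialogModal      
       ┃         ┠──────────────────
       ┃         ┃The system maintai
       ┗━━━━━━━━━┃This module handle
                 ┃Th┌───────────────
                 ┃  │       Confirm 
                 ┃Er│ Save before cl
                 ┃Da│      [Yes]  No
                 ┃Th└───────────────
                 ┃Error handling val
                 ┃The system generat


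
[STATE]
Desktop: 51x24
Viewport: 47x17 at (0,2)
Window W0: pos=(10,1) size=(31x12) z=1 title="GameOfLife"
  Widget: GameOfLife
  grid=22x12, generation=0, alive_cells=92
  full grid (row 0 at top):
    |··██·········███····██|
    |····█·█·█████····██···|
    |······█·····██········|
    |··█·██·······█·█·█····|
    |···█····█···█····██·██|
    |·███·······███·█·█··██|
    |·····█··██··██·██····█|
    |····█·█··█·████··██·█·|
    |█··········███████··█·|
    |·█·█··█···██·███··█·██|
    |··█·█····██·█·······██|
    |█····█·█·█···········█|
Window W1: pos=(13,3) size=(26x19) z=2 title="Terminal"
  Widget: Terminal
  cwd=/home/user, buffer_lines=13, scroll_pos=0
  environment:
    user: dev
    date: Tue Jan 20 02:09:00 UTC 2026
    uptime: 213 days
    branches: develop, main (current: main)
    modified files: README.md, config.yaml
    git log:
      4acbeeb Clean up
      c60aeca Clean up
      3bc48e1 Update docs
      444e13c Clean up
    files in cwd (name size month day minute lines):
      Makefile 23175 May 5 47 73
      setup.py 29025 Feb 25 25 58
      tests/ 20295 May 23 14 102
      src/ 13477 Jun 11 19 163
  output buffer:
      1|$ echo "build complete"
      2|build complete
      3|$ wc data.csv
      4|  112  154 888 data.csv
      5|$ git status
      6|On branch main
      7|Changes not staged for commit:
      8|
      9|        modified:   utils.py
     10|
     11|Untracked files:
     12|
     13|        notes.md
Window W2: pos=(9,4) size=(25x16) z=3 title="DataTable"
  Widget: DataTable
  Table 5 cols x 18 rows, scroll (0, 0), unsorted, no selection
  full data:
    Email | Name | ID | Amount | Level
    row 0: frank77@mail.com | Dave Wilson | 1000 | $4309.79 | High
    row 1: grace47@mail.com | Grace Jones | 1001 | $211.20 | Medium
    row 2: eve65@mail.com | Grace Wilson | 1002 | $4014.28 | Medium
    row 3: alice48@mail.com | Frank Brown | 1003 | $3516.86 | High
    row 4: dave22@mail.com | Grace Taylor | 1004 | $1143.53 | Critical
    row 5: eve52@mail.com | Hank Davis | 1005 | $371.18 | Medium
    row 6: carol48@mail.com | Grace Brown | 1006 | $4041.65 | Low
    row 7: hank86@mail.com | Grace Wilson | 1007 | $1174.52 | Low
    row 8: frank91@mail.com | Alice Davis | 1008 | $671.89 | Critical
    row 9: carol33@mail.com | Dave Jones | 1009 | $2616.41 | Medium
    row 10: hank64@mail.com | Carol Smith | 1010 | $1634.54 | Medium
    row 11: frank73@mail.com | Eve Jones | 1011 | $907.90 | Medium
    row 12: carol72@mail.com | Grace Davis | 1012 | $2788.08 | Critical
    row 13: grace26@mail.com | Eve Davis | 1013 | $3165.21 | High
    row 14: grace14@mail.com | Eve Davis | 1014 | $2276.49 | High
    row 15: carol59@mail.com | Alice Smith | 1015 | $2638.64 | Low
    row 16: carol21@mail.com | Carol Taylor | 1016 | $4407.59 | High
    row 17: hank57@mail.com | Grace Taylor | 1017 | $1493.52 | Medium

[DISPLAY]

          ┃ GameOfLife                  ┃      
          ┠──┏━━━━━━━━━━━━━━━━━━━━━━━━┓─┨      
         ┏━━━━━━━━━━━━━━━━━━━━━━━┓    ┃ ┃      
         ┃ DataTable             ┃────┨ ┃      
         ┠───────────────────────┨te" ┃ ┃      
         ┃Email           │Name  ┃    ┃ ┃      
         ┃────────────────┼──────┃    ┃ ┃      
         ┃frank77@mail.com│Dave W┃csv ┃ ┃      
         ┃grace47@mail.com│Grace ┃    ┃ ┃      
         ┃eve65@mail.com  │Grace ┃    ┃ ┃      
         ┃alice48@mail.com│Frank ┃or c┃━┛      
         ┃dave22@mail.com │Grace ┃    ┃        
         ┃eve52@mail.com  │Hank D┃util┃        
         ┃carol48@mail.com│Grace ┃    ┃        
         ┃hank86@mail.com │Grace ┃    ┃        
         ┃frank91@mail.com│Alice ┃    ┃        
         ┃carol33@mail.com│Dave J┃    ┃        


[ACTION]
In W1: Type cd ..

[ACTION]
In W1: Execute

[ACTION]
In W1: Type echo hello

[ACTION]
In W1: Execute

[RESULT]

          ┃ GameOfLife                  ┃      
          ┠──┏━━━━━━━━━━━━━━━━━━━━━━━━┓─┨      
         ┏━━━━━━━━━━━━━━━━━━━━━━━┓    ┃ ┃      
         ┃ DataTable             ┃────┨ ┃      
         ┠───────────────────────┨csv ┃ ┃      
         ┃Email           │Name  ┃    ┃ ┃      
         ┃────────────────┼──────┃    ┃ ┃      
         ┃frank77@mail.com│Dave W┃or c┃ ┃      
         ┃grace47@mail.com│Grace ┃    ┃ ┃      
         ┃eve65@mail.com  │Grace ┃util┃ ┃      
         ┃alice48@mail.com│Frank ┃    ┃━┛      
         ┃dave22@mail.com │Grace ┃    ┃        
         ┃eve52@mail.com  │Hank D┃    ┃        
         ┃carol48@mail.com│Grace ┃    ┃        
         ┃hank86@mail.com │Grace ┃    ┃        
         ┃frank91@mail.com│Alice ┃    ┃        
         ┃carol33@mail.com│Dave J┃    ┃        


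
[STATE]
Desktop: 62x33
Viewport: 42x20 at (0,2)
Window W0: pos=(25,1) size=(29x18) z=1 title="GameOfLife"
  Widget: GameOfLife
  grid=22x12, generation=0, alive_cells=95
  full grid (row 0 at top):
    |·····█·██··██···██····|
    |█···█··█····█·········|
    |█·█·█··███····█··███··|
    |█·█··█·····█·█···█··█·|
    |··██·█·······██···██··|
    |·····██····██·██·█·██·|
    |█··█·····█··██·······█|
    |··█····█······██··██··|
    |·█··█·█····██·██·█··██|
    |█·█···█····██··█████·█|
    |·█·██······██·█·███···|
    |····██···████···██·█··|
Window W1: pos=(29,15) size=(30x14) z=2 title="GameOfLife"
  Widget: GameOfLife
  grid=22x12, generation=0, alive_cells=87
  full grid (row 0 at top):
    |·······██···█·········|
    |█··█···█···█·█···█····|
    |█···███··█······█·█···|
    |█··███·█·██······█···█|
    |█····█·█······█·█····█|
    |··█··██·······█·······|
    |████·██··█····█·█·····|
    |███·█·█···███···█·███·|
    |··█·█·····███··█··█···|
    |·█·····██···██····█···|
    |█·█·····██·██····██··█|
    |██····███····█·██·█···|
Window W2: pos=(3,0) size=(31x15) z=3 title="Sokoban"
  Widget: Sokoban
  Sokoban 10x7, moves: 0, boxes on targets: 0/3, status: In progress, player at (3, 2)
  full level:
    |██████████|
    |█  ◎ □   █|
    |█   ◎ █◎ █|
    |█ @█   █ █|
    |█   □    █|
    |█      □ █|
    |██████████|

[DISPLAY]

   ┠─────────────────────────────┨ife     
   ┃██████████                   ┃────────
   ┃█  ◎ □   █                   ┃        
   ┃█   ◎ █◎ █                   ┃█··██···
   ┃█ @█   █ █                   ┃····█···
   ┃█   □    █                   ┃██····█·
   ┃█      □ █                   ┃···█·█··
   ┃██████████                   ┃·····██·
   ┃Moves: 0  0/3                ┃···██·██
   ┃                             ┃·█··██··
   ┃                             ┃······██
   ┃                             ┃···██·██
   ┗━━━━━━━━━━━━━━━━━━━━━━━━━━━━━┛···██··█
                         ┃·█·┏━━━━━━━━━━━━
                         ┃···┃ GameOfLife 
                         ┃   ┠────────────
                         ┗━━━┃Gen: 0      
                             ┃█··█···█···█
                             ┃█···███··█··
                             ┃█··███·█·██·


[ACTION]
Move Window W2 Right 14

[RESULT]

                 ┠────────────────────────
                 ┃██████████              
                 ┃█  ◎ □   █              
                 ┃█   ◎ █◎ █              
                 ┃█ @█   █ █              
                 ┃█   □    █              
                 ┃█      □ █              
                 ┃██████████              
                 ┃Moves: 0  0/3           
                 ┃                        
                 ┃                        
                 ┃                        
                 ┗━━━━━━━━━━━━━━━━━━━━━━━━
                         ┃·█·┏━━━━━━━━━━━━
                         ┃···┃ GameOfLife 
                         ┃   ┠────────────
                         ┗━━━┃Gen: 0      
                             ┃█··█···█···█
                             ┃█···███··█··
                             ┃█··███·█·██·


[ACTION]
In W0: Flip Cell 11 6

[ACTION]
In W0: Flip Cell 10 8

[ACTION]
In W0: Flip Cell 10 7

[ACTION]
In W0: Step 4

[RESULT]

                 ┠────────────────────────
                 ┃██████████              
                 ┃█  ◎ □   █              
                 ┃█   ◎ █◎ █              
                 ┃█ @█   █ █              
                 ┃█   □    █              
                 ┃█      □ █              
                 ┃██████████              
                 ┃Moves: 0  0/3           
                 ┃                        
                 ┃                        
                 ┃                        
                 ┗━━━━━━━━━━━━━━━━━━━━━━━━
                         ┃···┏━━━━━━━━━━━━
                         ┃···┃ GameOfLife 
                         ┃   ┠────────────
                         ┗━━━┃Gen: 0      
                             ┃█··█···█···█
                             ┃█···███··█··
                             ┃█··███·█·██·


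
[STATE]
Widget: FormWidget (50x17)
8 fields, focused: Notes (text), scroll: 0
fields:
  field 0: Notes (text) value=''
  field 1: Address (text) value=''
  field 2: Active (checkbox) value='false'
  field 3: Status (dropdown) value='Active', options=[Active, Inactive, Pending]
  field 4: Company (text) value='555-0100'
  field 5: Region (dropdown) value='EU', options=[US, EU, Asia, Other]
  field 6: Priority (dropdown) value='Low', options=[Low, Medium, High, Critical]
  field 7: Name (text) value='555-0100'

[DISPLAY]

> Notes:      [                                  ]
  Address:    [                                  ]
  Active:     [ ]                                 
  Status:     [Active                           ▼]
  Company:    [555-0100                          ]
  Region:     [EU                               ▼]
  Priority:   [Low                              ▼]
  Name:       [555-0100                          ]
                                                  
                                                  
                                                  
                                                  
                                                  
                                                  
                                                  
                                                  
                                                  


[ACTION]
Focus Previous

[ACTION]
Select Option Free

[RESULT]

  Notes:      [                                  ]
  Address:    [                                  ]
  Active:     [ ]                                 
  Status:     [Active                           ▼]
  Company:    [555-0100                          ]
  Region:     [EU                               ▼]
  Priority:   [Low                              ▼]
> Name:       [555-0100                          ]
                                                  
                                                  
                                                  
                                                  
                                                  
                                                  
                                                  
                                                  
                                                  


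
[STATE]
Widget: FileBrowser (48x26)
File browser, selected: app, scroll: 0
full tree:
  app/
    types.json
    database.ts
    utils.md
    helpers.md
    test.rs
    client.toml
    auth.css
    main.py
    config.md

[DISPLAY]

> [-] app/                                      
    types.json                                  
    database.ts                                 
    utils.md                                    
    helpers.md                                  
    test.rs                                     
    client.toml                                 
    auth.css                                    
    main.py                                     
    config.md                                   
                                                
                                                
                                                
                                                
                                                
                                                
                                                
                                                
                                                
                                                
                                                
                                                
                                                
                                                
                                                
                                                


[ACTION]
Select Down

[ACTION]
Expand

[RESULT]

  [-] app/                                      
  > types.json                                  
    database.ts                                 
    utils.md                                    
    helpers.md                                  
    test.rs                                     
    client.toml                                 
    auth.css                                    
    main.py                                     
    config.md                                   
                                                
                                                
                                                
                                                
                                                
                                                
                                                
                                                
                                                
                                                
                                                
                                                
                                                
                                                
                                                
                                                


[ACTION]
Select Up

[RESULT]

> [-] app/                                      
    types.json                                  
    database.ts                                 
    utils.md                                    
    helpers.md                                  
    test.rs                                     
    client.toml                                 
    auth.css                                    
    main.py                                     
    config.md                                   
                                                
                                                
                                                
                                                
                                                
                                                
                                                
                                                
                                                
                                                
                                                
                                                
                                                
                                                
                                                
                                                


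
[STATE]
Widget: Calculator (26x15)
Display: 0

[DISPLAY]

                         0
┌───┬───┬───┬───┐         
│ 7 │ 8 │ 9 │ ÷ │         
├───┼───┼───┼───┤         
│ 4 │ 5 │ 6 │ × │         
├───┼───┼───┼───┤         
│ 1 │ 2 │ 3 │ - │         
├───┼───┼───┼───┤         
│ 0 │ . │ = │ + │         
├───┼───┼───┼───┤         
│ C │ MC│ MR│ M+│         
└───┴───┴───┴───┘         
                          
                          
                          


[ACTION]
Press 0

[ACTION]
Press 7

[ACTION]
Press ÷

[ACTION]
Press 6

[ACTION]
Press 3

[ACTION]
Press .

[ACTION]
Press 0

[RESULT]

                      63.0
┌───┬───┬───┬───┐         
│ 7 │ 8 │ 9 │ ÷ │         
├───┼───┼───┼───┤         
│ 4 │ 5 │ 6 │ × │         
├───┼───┼───┼───┤         
│ 1 │ 2 │ 3 │ - │         
├───┼───┼───┼───┤         
│ 0 │ . │ = │ + │         
├───┼───┼───┼───┤         
│ C │ MC│ MR│ M+│         
└───┴───┴───┴───┘         
                          
                          
                          


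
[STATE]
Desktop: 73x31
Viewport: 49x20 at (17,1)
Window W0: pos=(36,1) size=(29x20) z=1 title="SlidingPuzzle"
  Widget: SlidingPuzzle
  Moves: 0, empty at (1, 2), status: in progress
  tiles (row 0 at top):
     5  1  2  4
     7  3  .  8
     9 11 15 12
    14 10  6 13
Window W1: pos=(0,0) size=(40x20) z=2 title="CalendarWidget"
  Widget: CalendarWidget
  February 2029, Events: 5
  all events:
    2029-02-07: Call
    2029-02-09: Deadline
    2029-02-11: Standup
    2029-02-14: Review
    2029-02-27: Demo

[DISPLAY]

                      ┃━━━━━━━━━━━━━━━━━━━━━━━━┓ 
──────────────────────┨idingPuzzle             ┃ 
uary 2029             ┃────────────────────────┨ 
a Su                  ┃──┬────┬────┬────┐      ┃ 
3  4                  ┃5 │  1 │  2 │  4 │      ┃ 
 10 11*               ┃──┼────┼────┼────┤      ┃ 
17 18                 ┃7 │  3 │    │  8 │      ┃ 
4 25                  ┃──┼────┼────┼────┤      ┃ 
                      ┃9 │ 11 │ 15 │ 12 │      ┃ 
                      ┃──┼────┼────┼────┤      ┃ 
                      ┃4 │ 10 │  6 │ 13 │      ┃ 
                      ┃──┴────┴────┴────┘      ┃ 
                      ┃es: 0                   ┃ 
                      ┃                        ┃ 
                      ┃                        ┃ 
                      ┃                        ┃ 
                      ┃                        ┃ 
                      ┃                        ┃ 
━━━━━━━━━━━━━━━━━━━━━━┛                        ┃ 
                   ┗━━━━━━━━━━━━━━━━━━━━━━━━━━━┛ 


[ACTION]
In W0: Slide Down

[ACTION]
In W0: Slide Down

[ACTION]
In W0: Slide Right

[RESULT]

                      ┃━━━━━━━━━━━━━━━━━━━━━━━━┓ 
──────────────────────┨idingPuzzle             ┃ 
uary 2029             ┃────────────────────────┨ 
a Su                  ┃──┬────┬────┬────┐      ┃ 
3  4                  ┃5 │    │  1 │  4 │      ┃ 
 10 11*               ┃──┼────┼────┼────┤      ┃ 
17 18                 ┃7 │  3 │  2 │  8 │      ┃ 
4 25                  ┃──┼────┼────┼────┤      ┃ 
                      ┃9 │ 11 │ 15 │ 12 │      ┃ 
                      ┃──┼────┼────┼────┤      ┃ 
                      ┃4 │ 10 │  6 │ 13 │      ┃ 
                      ┃──┴────┴────┴────┘      ┃ 
                      ┃es: 2                   ┃ 
                      ┃                        ┃ 
                      ┃                        ┃ 
                      ┃                        ┃ 
                      ┃                        ┃ 
                      ┃                        ┃ 
━━━━━━━━━━━━━━━━━━━━━━┛                        ┃ 
                   ┗━━━━━━━━━━━━━━━━━━━━━━━━━━━┛ 


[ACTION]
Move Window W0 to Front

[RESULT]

                   ┏━━━━━━━━━━━━━━━━━━━━━━━━━━━┓ 
───────────────────┃ SlidingPuzzle             ┃ 
uary 2029          ┠───────────────────────────┨ 
a Su               ┃┌────┬────┬────┬────┐      ┃ 
3  4               ┃│  5 │    │  1 │  4 │      ┃ 
 10 11*            ┃├────┼────┼────┼────┤      ┃ 
17 18              ┃│  7 │  3 │  2 │  8 │      ┃ 
4 25               ┃├────┼────┼────┼────┤      ┃ 
                   ┃│  9 │ 11 │ 15 │ 12 │      ┃ 
                   ┃├────┼────┼────┼────┤      ┃ 
                   ┃│ 14 │ 10 │  6 │ 13 │      ┃ 
                   ┃└────┴────┴────┴────┘      ┃ 
                   ┃Moves: 2                   ┃ 
                   ┃                           ┃ 
                   ┃                           ┃ 
                   ┃                           ┃ 
                   ┃                           ┃ 
                   ┃                           ┃ 
━━━━━━━━━━━━━━━━━━━┃                           ┃ 
                   ┗━━━━━━━━━━━━━━━━━━━━━━━━━━━┛ 


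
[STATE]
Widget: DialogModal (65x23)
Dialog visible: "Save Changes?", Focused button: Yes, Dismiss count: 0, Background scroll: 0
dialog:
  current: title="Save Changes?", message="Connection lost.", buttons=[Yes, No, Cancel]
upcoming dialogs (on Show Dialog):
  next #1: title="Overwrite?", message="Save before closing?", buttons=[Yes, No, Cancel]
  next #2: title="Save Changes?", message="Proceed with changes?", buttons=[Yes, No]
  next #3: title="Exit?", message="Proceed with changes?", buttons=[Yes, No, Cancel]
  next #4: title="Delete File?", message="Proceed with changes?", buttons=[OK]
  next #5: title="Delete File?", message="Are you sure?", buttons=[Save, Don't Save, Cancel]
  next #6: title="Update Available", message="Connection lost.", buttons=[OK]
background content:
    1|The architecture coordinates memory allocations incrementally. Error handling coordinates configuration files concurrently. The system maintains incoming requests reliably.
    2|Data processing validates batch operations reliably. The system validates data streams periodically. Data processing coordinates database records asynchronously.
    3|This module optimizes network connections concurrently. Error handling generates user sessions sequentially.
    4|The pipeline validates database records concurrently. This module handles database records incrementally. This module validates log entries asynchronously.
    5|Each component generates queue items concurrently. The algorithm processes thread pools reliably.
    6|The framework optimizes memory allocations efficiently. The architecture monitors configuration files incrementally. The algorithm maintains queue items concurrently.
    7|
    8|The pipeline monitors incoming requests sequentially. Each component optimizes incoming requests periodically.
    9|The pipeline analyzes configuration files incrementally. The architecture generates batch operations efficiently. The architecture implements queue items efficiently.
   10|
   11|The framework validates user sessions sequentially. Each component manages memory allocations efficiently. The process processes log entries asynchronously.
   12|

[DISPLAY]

The architecture coordinates memory allocations incrementally. Er
Data processing validates batch operations reliably. The system v
This module optimizes network connections concurrently. Error han
The pipeline validates database records concurrently. This module
Each component generates queue items concurrently. The algorithm 
The framework optimizes memory allocations efficiently. The archi
                                                                 
The pipeline monitors incoming requests sequentially. Each compon
The pipeline analyzes configuration files incrementally. The arch
                     ┌─────────────────────┐                     
The framework validat│    Save Changes?    │tially. Each componen
                     │   Connection lost.  │                     
                     │ [Yes]  No   Cancel  │                     
                     └─────────────────────┘                     
                                                                 
                                                                 
                                                                 
                                                                 
                                                                 
                                                                 
                                                                 
                                                                 
                                                                 


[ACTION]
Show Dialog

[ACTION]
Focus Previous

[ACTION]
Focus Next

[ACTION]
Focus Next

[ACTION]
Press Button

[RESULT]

The architecture coordinates memory allocations incrementally. Er
Data processing validates batch operations reliably. The system v
This module optimizes network connections concurrently. Error han
The pipeline validates database records concurrently. This module
Each component generates queue items concurrently. The algorithm 
The framework optimizes memory allocations efficiently. The archi
                                                                 
The pipeline monitors incoming requests sequentially. Each compon
The pipeline analyzes configuration files incrementally. The arch
                                                                 
The framework validates user sessions sequentially. Each componen
                                                                 
                                                                 
                                                                 
                                                                 
                                                                 
                                                                 
                                                                 
                                                                 
                                                                 
                                                                 
                                                                 
                                                                 


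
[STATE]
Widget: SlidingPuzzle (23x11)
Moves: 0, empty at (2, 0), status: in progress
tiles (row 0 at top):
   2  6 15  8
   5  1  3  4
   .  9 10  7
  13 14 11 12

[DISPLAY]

┌────┬────┬────┬────┐  
│  2 │  6 │ 15 │  8 │  
├────┼────┼────┼────┤  
│  5 │  1 │  3 │  4 │  
├────┼────┼────┼────┤  
│    │  9 │ 10 │  7 │  
├────┼────┼────┼────┤  
│ 13 │ 14 │ 11 │ 12 │  
└────┴────┴────┴────┘  
Moves: 0               
                       


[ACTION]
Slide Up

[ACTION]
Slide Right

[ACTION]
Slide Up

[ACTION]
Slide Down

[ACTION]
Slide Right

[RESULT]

┌────┬────┬────┬────┐  
│  2 │  6 │ 15 │  8 │  
├────┼────┼────┼────┤  
│  5 │  1 │  3 │  4 │  
├────┼────┼────┼────┤  
│    │  9 │ 10 │  7 │  
├────┼────┼────┼────┤  
│ 13 │ 14 │ 11 │ 12 │  
└────┴────┴────┴────┘  
Moves: 2               
                       


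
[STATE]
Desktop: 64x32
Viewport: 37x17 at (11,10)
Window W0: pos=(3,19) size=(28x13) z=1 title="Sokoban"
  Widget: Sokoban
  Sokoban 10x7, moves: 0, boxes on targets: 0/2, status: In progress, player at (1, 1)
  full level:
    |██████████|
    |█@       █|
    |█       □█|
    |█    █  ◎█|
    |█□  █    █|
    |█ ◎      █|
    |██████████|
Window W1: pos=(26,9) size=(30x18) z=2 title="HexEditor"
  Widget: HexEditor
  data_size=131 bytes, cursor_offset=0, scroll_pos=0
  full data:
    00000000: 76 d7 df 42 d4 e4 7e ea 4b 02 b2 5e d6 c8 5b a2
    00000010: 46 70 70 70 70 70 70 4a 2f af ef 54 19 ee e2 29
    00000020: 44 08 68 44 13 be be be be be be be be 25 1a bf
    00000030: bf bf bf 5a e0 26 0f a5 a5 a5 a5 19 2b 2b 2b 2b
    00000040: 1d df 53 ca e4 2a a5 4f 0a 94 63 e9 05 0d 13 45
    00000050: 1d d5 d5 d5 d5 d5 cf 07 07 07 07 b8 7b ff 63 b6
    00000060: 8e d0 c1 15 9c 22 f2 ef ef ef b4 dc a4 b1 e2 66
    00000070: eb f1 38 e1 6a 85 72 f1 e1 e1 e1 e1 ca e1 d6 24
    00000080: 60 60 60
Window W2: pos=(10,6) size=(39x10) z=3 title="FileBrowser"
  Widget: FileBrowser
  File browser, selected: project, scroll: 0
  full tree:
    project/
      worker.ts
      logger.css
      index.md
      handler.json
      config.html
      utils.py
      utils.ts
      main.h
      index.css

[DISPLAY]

    worker.ts                        
    logger.css                       
    index.md                         
    handler.json                     
    config.html                      
━━━━━━━━━━━━━━━━━━━━━━━━━━━━━━━━━━━━━
               ┃00000040  1d df 53 ca
               ┃00000050  1d d5 d5 d5
               ┃00000060  8e d0 c1 15
━━━━━━━━━━━━━━━┃00000070  eb f1 38 e1
n              ┃00000080  60 60 60   
───────────────┃                     
███            ┃                     
  █            ┃                     
 □█            ┃                     
 ◎█            ┃                     
  █            ┗━━━━━━━━━━━━━━━━━━━━━


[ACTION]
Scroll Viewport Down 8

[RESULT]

━━━━━━━━━━━━━━━━━━━━━━━━━━━━━━━━━━━━━
               ┃00000040  1d df 53 ca
               ┃00000050  1d d5 d5 d5
               ┃00000060  8e d0 c1 15
━━━━━━━━━━━━━━━┃00000070  eb f1 38 e1
n              ┃00000080  60 60 60   
───────────────┃                     
███            ┃                     
  █            ┃                     
 □█            ┃                     
 ◎█            ┃                     
  █            ┗━━━━━━━━━━━━━━━━━━━━━
  █                ┃                 
███                ┃                 
0  0/2             ┃                 
                   ┃                 
━━━━━━━━━━━━━━━━━━━┛                 


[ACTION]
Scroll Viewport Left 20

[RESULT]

          ┗━━━━━━━━━━━━━━━━━━━━━━━━━━
                          ┃00000040  
                          ┃00000050  
                          ┃00000060  
   ┏━━━━━━━━━━━━━━━━━━━━━━┃00000070  
   ┃ Sokoban              ┃00000080  
   ┠──────────────────────┃          
   ┃██████████            ┃          
   ┃█@       █            ┃          
   ┃█       □█            ┃          
   ┃█    █  ◎█            ┃          
   ┃█□  █    █            ┗━━━━━━━━━━
   ┃█ ◎      █                ┃      
   ┃██████████                ┃      
   ┃Moves: 0  0/2             ┃      
   ┃                          ┃      
   ┗━━━━━━━━━━━━━━━━━━━━━━━━━━┛      
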